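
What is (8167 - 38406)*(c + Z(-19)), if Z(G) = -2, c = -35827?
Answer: 1083433131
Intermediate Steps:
(8167 - 38406)*(c + Z(-19)) = (8167 - 38406)*(-35827 - 2) = -30239*(-35829) = 1083433131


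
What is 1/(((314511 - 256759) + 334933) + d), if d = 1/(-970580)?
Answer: 970580/381132207299 ≈ 2.5466e-6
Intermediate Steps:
d = -1/970580 ≈ -1.0303e-6
1/(((314511 - 256759) + 334933) + d) = 1/(((314511 - 256759) + 334933) - 1/970580) = 1/((57752 + 334933) - 1/970580) = 1/(392685 - 1/970580) = 1/(381132207299/970580) = 970580/381132207299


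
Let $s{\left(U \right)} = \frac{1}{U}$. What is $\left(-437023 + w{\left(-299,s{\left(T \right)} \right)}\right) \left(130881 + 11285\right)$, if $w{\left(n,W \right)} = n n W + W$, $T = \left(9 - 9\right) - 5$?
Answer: $- \frac{323358983822}{5} \approx -6.4672 \cdot 10^{10}$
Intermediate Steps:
$T = -5$ ($T = 0 - 5 = -5$)
$w{\left(n,W \right)} = W + W n^{2}$ ($w{\left(n,W \right)} = n^{2} W + W = W n^{2} + W = W + W n^{2}$)
$\left(-437023 + w{\left(-299,s{\left(T \right)} \right)}\right) \left(130881 + 11285\right) = \left(-437023 + \frac{1 + \left(-299\right)^{2}}{-5}\right) \left(130881 + 11285\right) = \left(-437023 - \frac{1 + 89401}{5}\right) 142166 = \left(-437023 - \frac{89402}{5}\right) 142166 = \left(- \frac{2274517}{5}\right) 142166 = - \frac{323358983822}{5}$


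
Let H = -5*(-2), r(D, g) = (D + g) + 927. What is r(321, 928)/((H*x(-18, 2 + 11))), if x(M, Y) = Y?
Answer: 1088/65 ≈ 16.738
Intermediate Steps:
r(D, g) = 927 + D + g
H = 10
r(321, 928)/((H*x(-18, 2 + 11))) = (927 + 321 + 928)/((10*(2 + 11))) = 2176/((10*13)) = 2176/130 = 2176*(1/130) = 1088/65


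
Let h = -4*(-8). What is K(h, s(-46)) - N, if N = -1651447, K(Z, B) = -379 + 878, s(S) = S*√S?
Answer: 1651946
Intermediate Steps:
s(S) = S^(3/2)
h = 32
K(Z, B) = 499
K(h, s(-46)) - N = 499 - 1*(-1651447) = 499 + 1651447 = 1651946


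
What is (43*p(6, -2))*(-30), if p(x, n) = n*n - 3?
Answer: -1290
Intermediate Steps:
p(x, n) = -3 + n² (p(x, n) = n² - 3 = -3 + n²)
(43*p(6, -2))*(-30) = (43*(-3 + (-2)²))*(-30) = (43*(-3 + 4))*(-30) = (43*1)*(-30) = 43*(-30) = -1290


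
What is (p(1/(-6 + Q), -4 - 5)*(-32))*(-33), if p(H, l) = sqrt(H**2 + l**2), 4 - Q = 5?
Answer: 1056*sqrt(3970)/7 ≈ 9505.2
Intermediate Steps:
Q = -1 (Q = 4 - 1*5 = 4 - 5 = -1)
(p(1/(-6 + Q), -4 - 5)*(-32))*(-33) = (sqrt((1/(-6 - 1))**2 + (-4 - 5)**2)*(-32))*(-33) = (sqrt((1/(-7))**2 + (-9)**2)*(-32))*(-33) = (sqrt((-1/7)**2 + 81)*(-32))*(-33) = (sqrt(1/49 + 81)*(-32))*(-33) = (sqrt(3970/49)*(-32))*(-33) = ((sqrt(3970)/7)*(-32))*(-33) = -32*sqrt(3970)/7*(-33) = 1056*sqrt(3970)/7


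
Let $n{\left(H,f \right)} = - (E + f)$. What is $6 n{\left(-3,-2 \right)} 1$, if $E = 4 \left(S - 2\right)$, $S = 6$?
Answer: $-84$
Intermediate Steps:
$E = 16$ ($E = 4 \left(6 - 2\right) = 4 \cdot 4 = 16$)
$n{\left(H,f \right)} = -16 - f$ ($n{\left(H,f \right)} = - (16 + f) = -16 - f$)
$6 n{\left(-3,-2 \right)} 1 = 6 \left(-16 - -2\right) 1 = 6 \left(-16 + 2\right) 1 = 6 \left(-14\right) 1 = \left(-84\right) 1 = -84$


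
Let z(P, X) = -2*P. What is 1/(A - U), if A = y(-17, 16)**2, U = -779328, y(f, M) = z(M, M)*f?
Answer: 1/1075264 ≈ 9.3000e-7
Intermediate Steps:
y(f, M) = -2*M*f (y(f, M) = (-2*M)*f = -2*M*f)
A = 295936 (A = (-2*16*(-17))**2 = 544**2 = 295936)
1/(A - U) = 1/(295936 - 1*(-779328)) = 1/(295936 + 779328) = 1/1075264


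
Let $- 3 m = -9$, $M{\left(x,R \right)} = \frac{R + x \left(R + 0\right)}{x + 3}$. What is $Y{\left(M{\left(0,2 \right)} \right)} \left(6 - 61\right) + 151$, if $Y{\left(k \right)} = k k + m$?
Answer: $- \frac{346}{9} \approx -38.444$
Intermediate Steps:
$M{\left(x,R \right)} = \frac{R + R x}{3 + x}$ ($M{\left(x,R \right)} = \frac{R + x R}{3 + x} = \frac{R + R x}{3 + x}$)
$m = 3$ ($m = \left(- \frac{1}{3}\right) \left(-9\right) = 3$)
$Y{\left(k \right)} = 3 + k^{2}$ ($Y{\left(k \right)} = k k + 3 = k^{2} + 3 = 3 + k^{2}$)
$Y{\left(M{\left(0,2 \right)} \right)} \left(6 - 61\right) + 151 = \left(3 + \left(\frac{2 \left(1 + 0\right)}{3 + 0}\right)^{2}\right) \left(6 - 61\right) + 151 = \left(3 + \left(2 \cdot \frac{1}{3} \cdot 1\right)^{2}\right) \left(6 - 61\right) + 151 = \left(3 + \left(2 \cdot \frac{1}{3} \cdot 1\right)^{2}\right) \left(-55\right) + 151 = \left(3 + \left(\frac{2}{3}\right)^{2}\right) \left(-55\right) + 151 = \left(3 + \frac{4}{9}\right) \left(-55\right) + 151 = \frac{31}{9} \left(-55\right) + 151 = - \frac{1705}{9} + 151 = - \frac{346}{9}$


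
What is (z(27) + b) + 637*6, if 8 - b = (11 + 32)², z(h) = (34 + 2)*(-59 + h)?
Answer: 829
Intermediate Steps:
z(h) = -2124 + 36*h (z(h) = 36*(-59 + h) = -2124 + 36*h)
b = -1841 (b = 8 - (11 + 32)² = 8 - 1*43² = 8 - 1*1849 = 8 - 1849 = -1841)
(z(27) + b) + 637*6 = ((-2124 + 36*27) - 1841) + 637*6 = ((-2124 + 972) - 1841) + 3822 = (-1152 - 1841) + 3822 = -2993 + 3822 = 829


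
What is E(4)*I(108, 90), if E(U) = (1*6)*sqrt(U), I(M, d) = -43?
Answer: -516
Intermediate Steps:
E(U) = 6*sqrt(U)
E(4)*I(108, 90) = (6*sqrt(4))*(-43) = (6*2)*(-43) = 12*(-43) = -516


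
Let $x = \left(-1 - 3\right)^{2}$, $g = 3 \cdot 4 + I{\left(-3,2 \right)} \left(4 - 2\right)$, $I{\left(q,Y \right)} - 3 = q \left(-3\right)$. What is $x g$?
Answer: $576$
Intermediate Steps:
$I{\left(q,Y \right)} = 3 - 3 q$ ($I{\left(q,Y \right)} = 3 + q \left(-3\right) = 3 - 3 q$)
$g = 36$ ($g = 3 \cdot 4 + \left(3 - -9\right) \left(4 - 2\right) = 12 + \left(3 + 9\right) 2 = 12 + 12 \cdot 2 = 12 + 24 = 36$)
$x = 16$ ($x = \left(-4\right)^{2} = 16$)
$x g = 16 \cdot 36 = 576$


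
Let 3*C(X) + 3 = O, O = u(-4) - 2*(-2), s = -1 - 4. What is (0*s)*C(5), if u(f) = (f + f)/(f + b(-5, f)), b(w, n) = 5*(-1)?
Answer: 0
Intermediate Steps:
b(w, n) = -5
s = -5
u(f) = 2*f/(-5 + f) (u(f) = (f + f)/(f - 5) = (2*f)/(-5 + f) = 2*f/(-5 + f))
O = 44/9 (O = 2*(-4)/(-5 - 4) - 2*(-2) = 2*(-4)/(-9) + 4 = 2*(-4)*(-⅑) + 4 = 8/9 + 4 = 44/9 ≈ 4.8889)
C(X) = 17/27 (C(X) = -1 + (⅓)*(44/9) = -1 + 44/27 = 17/27)
(0*s)*C(5) = (0*(-5))*(17/27) = 0*(17/27) = 0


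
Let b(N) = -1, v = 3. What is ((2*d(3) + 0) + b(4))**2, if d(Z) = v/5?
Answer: 1/25 ≈ 0.040000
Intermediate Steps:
d(Z) = 3/5
((2*d(3) + 0) + b(4))**2 = ((2*(3/5) + 0) - 1)**2 = ((6/5 + 0) - 1)**2 = (6/5 - 1)**2 = (1/5)**2 = 1/25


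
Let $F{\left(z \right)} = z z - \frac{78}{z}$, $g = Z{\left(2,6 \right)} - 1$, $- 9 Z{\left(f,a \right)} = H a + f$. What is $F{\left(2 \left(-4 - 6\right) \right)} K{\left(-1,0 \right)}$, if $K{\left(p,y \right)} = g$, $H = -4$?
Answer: $\frac{52507}{90} \approx 583.41$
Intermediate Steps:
$Z{\left(f,a \right)} = - \frac{f}{9} + \frac{4 a}{9}$ ($Z{\left(f,a \right)} = - \frac{- 4 a + f}{9} = - \frac{f - 4 a}{9} = - \frac{f}{9} + \frac{4 a}{9}$)
$g = \frac{13}{9}$ ($g = \left(\left(- \frac{1}{9}\right) 2 + \frac{4}{9} \cdot 6\right) - 1 = \left(- \frac{2}{9} + \frac{8}{3}\right) - 1 = \frac{22}{9} - 1 = \frac{13}{9} \approx 1.4444$)
$K{\left(p,y \right)} = \frac{13}{9}$
$F{\left(z \right)} = z^{2} - \frac{78}{z}$
$F{\left(2 \left(-4 - 6\right) \right)} K{\left(-1,0 \right)} = \frac{-78 + \left(2 \left(-4 - 6\right)\right)^{3}}{2 \left(-4 - 6\right)} \frac{13}{9} = \frac{-78 + \left(2 \left(-10\right)\right)^{3}}{2 \left(-10\right)} \frac{13}{9} = \frac{-78 + \left(-20\right)^{3}}{-20} \cdot \frac{13}{9} = - \frac{-78 - 8000}{20} \cdot \frac{13}{9} = \left(- \frac{1}{20}\right) \left(-8078\right) \frac{13}{9} = \frac{4039}{10} \cdot \frac{13}{9} = \frac{52507}{90}$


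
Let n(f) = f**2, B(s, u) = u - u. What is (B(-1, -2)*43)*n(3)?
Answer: 0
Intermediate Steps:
B(s, u) = 0
(B(-1, -2)*43)*n(3) = (0*43)*3**2 = 0*9 = 0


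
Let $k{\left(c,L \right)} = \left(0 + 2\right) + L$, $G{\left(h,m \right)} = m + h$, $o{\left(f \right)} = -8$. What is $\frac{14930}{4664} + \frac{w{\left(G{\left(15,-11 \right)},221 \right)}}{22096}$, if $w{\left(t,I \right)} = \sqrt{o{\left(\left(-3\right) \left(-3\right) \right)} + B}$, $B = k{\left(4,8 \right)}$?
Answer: $\frac{7465}{2332} + \frac{\sqrt{2}}{22096} \approx 3.2012$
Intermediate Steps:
$G{\left(h,m \right)} = h + m$
$k{\left(c,L \right)} = 2 + L$
$B = 10$ ($B = 2 + 8 = 10$)
$w{\left(t,I \right)} = \sqrt{2}$ ($w{\left(t,I \right)} = \sqrt{-8 + 10} = \sqrt{2}$)
$\frac{14930}{4664} + \frac{w{\left(G{\left(15,-11 \right)},221 \right)}}{22096} = \frac{14930}{4664} + \frac{\sqrt{2}}{22096} = 14930 \cdot \frac{1}{4664} + \sqrt{2} \cdot \frac{1}{22096} = \frac{7465}{2332} + \frac{\sqrt{2}}{22096}$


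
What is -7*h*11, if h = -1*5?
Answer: 385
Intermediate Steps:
h = -5
-7*h*11 = -7*(-5)*11 = 35*11 = 385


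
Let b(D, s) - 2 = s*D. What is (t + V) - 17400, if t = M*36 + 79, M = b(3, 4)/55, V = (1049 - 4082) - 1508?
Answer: -1201906/55 ≈ -21853.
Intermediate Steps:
V = -4541 (V = -3033 - 1508 = -4541)
b(D, s) = 2 + D*s (b(D, s) = 2 + s*D = 2 + D*s)
M = 14/55 (M = (2 + 3*4)/55 = (2 + 12)*(1/55) = 14*(1/55) = 14/55 ≈ 0.25455)
t = 4849/55 (t = (14/55)*36 + 79 = 504/55 + 79 = 4849/55 ≈ 88.164)
(t + V) - 17400 = (4849/55 - 4541) - 17400 = -244906/55 - 17400 = -1201906/55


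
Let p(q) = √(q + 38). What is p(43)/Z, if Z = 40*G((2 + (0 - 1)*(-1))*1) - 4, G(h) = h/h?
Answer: ¼ ≈ 0.25000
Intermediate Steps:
G(h) = 1
p(q) = √(38 + q)
Z = 36 (Z = 40*1 - 4 = 40 - 4 = 36)
p(43)/Z = √(38 + 43)/36 = √81*(1/36) = 9*(1/36) = ¼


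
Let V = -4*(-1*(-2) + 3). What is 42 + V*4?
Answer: -38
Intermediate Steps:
V = -20 (V = -4*(2 + 3) = -4*5 = -20)
42 + V*4 = 42 - 20*4 = 42 - 80 = -38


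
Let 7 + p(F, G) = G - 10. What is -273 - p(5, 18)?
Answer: -274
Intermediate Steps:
p(F, G) = -17 + G (p(F, G) = -7 + (G - 10) = -7 + (-10 + G) = -17 + G)
-273 - p(5, 18) = -273 - (-17 + 18) = -273 - 1*1 = -273 - 1 = -274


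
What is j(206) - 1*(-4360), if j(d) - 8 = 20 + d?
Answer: 4594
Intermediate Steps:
j(d) = 28 + d (j(d) = 8 + (20 + d) = 28 + d)
j(206) - 1*(-4360) = (28 + 206) - 1*(-4360) = 234 + 4360 = 4594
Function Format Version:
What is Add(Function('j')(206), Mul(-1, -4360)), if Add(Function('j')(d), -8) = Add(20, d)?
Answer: 4594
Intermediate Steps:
Function('j')(d) = Add(28, d) (Function('j')(d) = Add(8, Add(20, d)) = Add(28, d))
Add(Function('j')(206), Mul(-1, -4360)) = Add(Add(28, 206), Mul(-1, -4360)) = Add(234, 4360) = 4594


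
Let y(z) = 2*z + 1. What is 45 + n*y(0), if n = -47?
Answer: -2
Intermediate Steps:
y(z) = 1 + 2*z
45 + n*y(0) = 45 - 47*(1 + 2*0) = 45 - 47*(1 + 0) = 45 - 47*1 = 45 - 47 = -2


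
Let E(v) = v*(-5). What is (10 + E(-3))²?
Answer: 625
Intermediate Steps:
E(v) = -5*v
(10 + E(-3))² = (10 - 5*(-3))² = (10 + 15)² = 25² = 625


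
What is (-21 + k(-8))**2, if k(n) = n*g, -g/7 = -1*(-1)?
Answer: 1225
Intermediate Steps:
g = -7 (g = -(-7)*(-1) = -7*1 = -7)
k(n) = -7*n (k(n) = n*(-7) = -7*n)
(-21 + k(-8))**2 = (-21 - 7*(-8))**2 = (-21 + 56)**2 = 35**2 = 1225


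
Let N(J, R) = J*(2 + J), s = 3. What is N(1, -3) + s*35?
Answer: 108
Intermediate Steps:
N(1, -3) + s*35 = 1*(2 + 1) + 3*35 = 1*3 + 105 = 3 + 105 = 108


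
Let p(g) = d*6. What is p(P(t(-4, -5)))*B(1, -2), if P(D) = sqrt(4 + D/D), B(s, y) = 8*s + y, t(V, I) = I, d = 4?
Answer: 144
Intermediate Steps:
B(s, y) = y + 8*s
P(D) = sqrt(5) (P(D) = sqrt(4 + 1) = sqrt(5))
p(g) = 24 (p(g) = 4*6 = 24)
p(P(t(-4, -5)))*B(1, -2) = 24*(-2 + 8*1) = 24*(-2 + 8) = 24*6 = 144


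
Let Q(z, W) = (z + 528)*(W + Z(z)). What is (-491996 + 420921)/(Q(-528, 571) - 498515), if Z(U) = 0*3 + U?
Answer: 14215/99703 ≈ 0.14257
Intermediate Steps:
Z(U) = U (Z(U) = 0 + U = U)
Q(z, W) = (528 + z)*(W + z) (Q(z, W) = (z + 528)*(W + z) = (528 + z)*(W + z))
(-491996 + 420921)/(Q(-528, 571) - 498515) = (-491996 + 420921)/(((-528)² + 528*571 + 528*(-528) + 571*(-528)) - 498515) = -71075/((278784 + 301488 - 278784 - 301488) - 498515) = -71075/(0 - 498515) = -71075/(-498515) = -71075*(-1/498515) = 14215/99703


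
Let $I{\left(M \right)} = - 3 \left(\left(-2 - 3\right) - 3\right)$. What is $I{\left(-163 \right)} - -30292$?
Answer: $30316$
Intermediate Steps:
$I{\left(M \right)} = 24$ ($I{\left(M \right)} = - 3 \left(-5 - 3\right) = \left(-3\right) \left(-8\right) = 24$)
$I{\left(-163 \right)} - -30292 = 24 - -30292 = 24 + 30292 = 30316$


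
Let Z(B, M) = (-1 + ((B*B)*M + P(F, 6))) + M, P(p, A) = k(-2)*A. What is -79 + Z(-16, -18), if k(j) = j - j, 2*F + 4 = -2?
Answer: -4706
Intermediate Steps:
F = -3 (F = -2 + (½)*(-2) = -2 - 1 = -3)
k(j) = 0
P(p, A) = 0 (P(p, A) = 0*A = 0)
Z(B, M) = -1 + M + M*B² (Z(B, M) = (-1 + ((B*B)*M + 0)) + M = (-1 + (B²*M + 0)) + M = (-1 + (M*B² + 0)) + M = (-1 + M*B²) + M = -1 + M + M*B²)
-79 + Z(-16, -18) = -79 + (-1 - 18 - 18*(-16)²) = -79 + (-1 - 18 - 18*256) = -79 + (-1 - 18 - 4608) = -79 - 4627 = -4706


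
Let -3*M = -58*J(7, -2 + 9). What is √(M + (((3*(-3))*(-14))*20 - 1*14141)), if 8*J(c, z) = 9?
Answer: I*√46397/2 ≈ 107.7*I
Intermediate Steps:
J(c, z) = 9/8 (J(c, z) = (⅛)*9 = 9/8)
M = 87/4 (M = -(-58)*9/(3*8) = -⅓*(-261/4) = 87/4 ≈ 21.750)
√(M + (((3*(-3))*(-14))*20 - 1*14141)) = √(87/4 + (((3*(-3))*(-14))*20 - 1*14141)) = √(87/4 + (-9*(-14)*20 - 14141)) = √(87/4 + (126*20 - 14141)) = √(87/4 + (2520 - 14141)) = √(87/4 - 11621) = √(-46397/4) = I*√46397/2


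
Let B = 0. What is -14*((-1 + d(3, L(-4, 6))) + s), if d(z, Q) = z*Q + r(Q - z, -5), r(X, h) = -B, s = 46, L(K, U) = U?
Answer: -882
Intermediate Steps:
r(X, h) = 0 (r(X, h) = -1*0 = 0)
d(z, Q) = Q*z (d(z, Q) = z*Q + 0 = Q*z + 0 = Q*z)
-14*((-1 + d(3, L(-4, 6))) + s) = -14*((-1 + 6*3) + 46) = -14*((-1 + 18) + 46) = -14*(17 + 46) = -14*63 = -882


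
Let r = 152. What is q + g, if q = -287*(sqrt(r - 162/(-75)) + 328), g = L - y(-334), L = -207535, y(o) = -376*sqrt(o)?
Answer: -301671 - 287*sqrt(3854)/5 + 376*I*sqrt(334) ≈ -3.0523e+5 + 6871.6*I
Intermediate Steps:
g = -207535 + 376*I*sqrt(334) (g = -207535 - (-376)*sqrt(-334) = -207535 - (-376)*I*sqrt(334) = -207535 + 376*I*sqrt(334) ≈ -2.0754e+5 + 6871.6*I)
q = -94136 - 287*sqrt(3854)/5 (q = -287*(sqrt(152 - 162/(-75)) + 328) = -287*(sqrt(152 - 162*(-1/75)) + 328) = -287*(sqrt(152 + 54/25) + 328) = -287*(sqrt(3854/25) + 328) = -287*(sqrt(3854)/5 + 328) = -287*(328 + sqrt(3854)/5) = -94136 - 287*sqrt(3854)/5 ≈ -97699.)
q + g = (-94136 - 287*sqrt(3854)/5) + (-207535 + 376*I*sqrt(334)) = -301671 - 287*sqrt(3854)/5 + 376*I*sqrt(334)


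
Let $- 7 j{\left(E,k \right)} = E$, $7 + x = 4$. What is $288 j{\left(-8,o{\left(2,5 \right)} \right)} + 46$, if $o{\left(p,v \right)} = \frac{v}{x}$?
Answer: $\frac{2626}{7} \approx 375.14$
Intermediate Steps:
$x = -3$ ($x = -7 + 4 = -3$)
$o{\left(p,v \right)} = - \frac{v}{3}$ ($o{\left(p,v \right)} = \frac{v}{-3} = v \left(- \frac{1}{3}\right) = - \frac{v}{3}$)
$j{\left(E,k \right)} = - \frac{E}{7}$
$288 j{\left(-8,o{\left(2,5 \right)} \right)} + 46 = 288 \left(\left(- \frac{1}{7}\right) \left(-8\right)\right) + 46 = 288 \cdot \frac{8}{7} + 46 = \frac{2304}{7} + 46 = \frac{2626}{7}$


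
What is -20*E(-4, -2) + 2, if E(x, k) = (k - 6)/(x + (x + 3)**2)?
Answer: -154/3 ≈ -51.333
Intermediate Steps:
E(x, k) = (-6 + k)/(x + (3 + x)**2)
-20*E(-4, -2) + 2 = -20*(-6 - 2)/(-4 + (3 - 4)**2) + 2 = -20*(-8)/(-4 + (-1)**2) + 2 = -20*(-8)/(-4 + 1) + 2 = -20*(-8)/(-3) + 2 = -(-20)*(-8)/3 + 2 = -20*8/3 + 2 = -160/3 + 2 = -154/3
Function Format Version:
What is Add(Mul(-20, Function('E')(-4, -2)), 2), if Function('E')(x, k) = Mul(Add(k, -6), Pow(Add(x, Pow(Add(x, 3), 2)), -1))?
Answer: Rational(-154, 3) ≈ -51.333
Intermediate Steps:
Function('E')(x, k) = Mul(Pow(Add(x, Pow(Add(3, x), 2)), -1), Add(-6, k)) (Function('E')(x, k) = Mul(Add(-6, k), Pow(Add(x, Pow(Add(3, x), 2)), -1)) = Mul(Pow(Add(x, Pow(Add(3, x), 2)), -1), Add(-6, k)))
Add(Mul(-20, Function('E')(-4, -2)), 2) = Add(Mul(-20, Mul(Pow(Add(-4, Pow(Add(3, -4), 2)), -1), Add(-6, -2))), 2) = Add(Mul(-20, Mul(Pow(Add(-4, Pow(-1, 2)), -1), -8)), 2) = Add(Mul(-20, Mul(Pow(Add(-4, 1), -1), -8)), 2) = Add(Mul(-20, Mul(Pow(-3, -1), -8)), 2) = Add(Mul(-20, Mul(Rational(-1, 3), -8)), 2) = Add(Mul(-20, Rational(8, 3)), 2) = Add(Rational(-160, 3), 2) = Rational(-154, 3)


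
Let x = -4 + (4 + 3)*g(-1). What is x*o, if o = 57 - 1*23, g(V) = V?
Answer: -374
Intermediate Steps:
o = 34 (o = 57 - 23 = 34)
x = -11 (x = -4 + (4 + 3)*(-1) = -4 + 7*(-1) = -4 - 7 = -11)
x*o = -11*34 = -374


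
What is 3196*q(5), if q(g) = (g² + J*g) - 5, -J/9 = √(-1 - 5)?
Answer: 63920 - 143820*I*√6 ≈ 63920.0 - 3.5229e+5*I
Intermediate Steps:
J = -9*I*√6 (J = -9*√(-1 - 5) = -9*I*√6 ≈ -22.045*I)
q(g) = -5 + g² - 9*I*g*√6 (q(g) = (g² + (-9*I*√6)*g) - 5 = (g² - 9*I*g*√6) - 5 = -5 + g² - 9*I*g*√6)
3196*q(5) = 3196*(-5 + 5² - 9*I*5*√6) = 3196*(-5 + 25 - 45*I*√6) = 3196*(20 - 45*I*√6) = 63920 - 143820*I*√6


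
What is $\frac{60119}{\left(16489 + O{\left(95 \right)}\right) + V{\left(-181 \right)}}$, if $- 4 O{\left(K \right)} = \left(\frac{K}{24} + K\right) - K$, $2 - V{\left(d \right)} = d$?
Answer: $\frac{5771424}{1600417} \approx 3.6062$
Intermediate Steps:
$V{\left(d \right)} = 2 - d$
$O{\left(K \right)} = - \frac{K}{96}$ ($O{\left(K \right)} = - \frac{\left(\frac{K}{24} + K\right) - K}{4} = - \frac{\frac{25 K}{24} - K}{4} = - \frac{\frac{1}{24} K}{4} = - \frac{K}{96}$)
$\frac{60119}{\left(16489 + O{\left(95 \right)}\right) + V{\left(-181 \right)}} = \frac{60119}{\left(16489 - \frac{95}{96}\right) + \left(2 - -181\right)} = \frac{60119}{\left(16489 - \frac{95}{96}\right) + \left(2 + 181\right)} = \frac{60119}{\frac{1582849}{96} + 183} = \frac{60119}{\frac{1600417}{96}} = 60119 \cdot \frac{96}{1600417} = \frac{5771424}{1600417}$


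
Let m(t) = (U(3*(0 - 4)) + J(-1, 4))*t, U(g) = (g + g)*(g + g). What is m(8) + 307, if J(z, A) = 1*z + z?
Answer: 4899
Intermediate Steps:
J(z, A) = 2*z (J(z, A) = z + z = 2*z)
U(g) = 4*g² (U(g) = (2*g)*(2*g) = 4*g²)
m(t) = 574*t (m(t) = (4*(3*(0 - 4))² + 2*(-1))*t = (4*(3*(-4))² - 2)*t = (4*(-12)² - 2)*t = (4*144 - 2)*t = (576 - 2)*t = 574*t)
m(8) + 307 = 574*8 + 307 = 4592 + 307 = 4899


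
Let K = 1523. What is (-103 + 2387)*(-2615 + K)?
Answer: -2494128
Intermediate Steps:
(-103 + 2387)*(-2615 + K) = (-103 + 2387)*(-2615 + 1523) = 2284*(-1092) = -2494128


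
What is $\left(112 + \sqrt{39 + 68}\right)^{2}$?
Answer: $\left(112 + \sqrt{107}\right)^{2} \approx 14968.0$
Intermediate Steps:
$\left(112 + \sqrt{39 + 68}\right)^{2} = \left(112 + \sqrt{107}\right)^{2}$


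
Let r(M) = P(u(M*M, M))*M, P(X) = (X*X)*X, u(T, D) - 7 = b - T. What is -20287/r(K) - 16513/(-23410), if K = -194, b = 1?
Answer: 85335771899149025337/120978042764163847040 ≈ 0.70538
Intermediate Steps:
u(T, D) = 8 - T (u(T, D) = 7 + (1 - T) = 8 - T)
P(X) = X³ (P(X) = X²*X = X³)
r(M) = M*(8 - M²)³ (r(M) = (8 - M*M)³*M = (8 - M²)³*M = M*(8 - M²)³)
-20287/r(K) - 16513/(-23410) = -20287*(-1/(194*(8 - 1*(-194)²)³)) - 16513/(-23410) = -20287*(-1/(194*(8 - 1*37636)³)) - 16513*(-1/23410) = -20287*(-1/(194*(8 - 37636)³)) + 16513/23410 = -20287/((-194*(-37628)³)) + 16513/23410 = -20287/((-194*(-53276220297152))) + 16513/23410 = -20287/10335586737647488 + 16513/23410 = 85335771899149025337/120978042764163847040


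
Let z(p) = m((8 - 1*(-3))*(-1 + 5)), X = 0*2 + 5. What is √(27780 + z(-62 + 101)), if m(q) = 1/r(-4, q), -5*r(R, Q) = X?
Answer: √27779 ≈ 166.67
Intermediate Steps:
X = 5 (X = 0 + 5 = 5)
r(R, Q) = -1 (r(R, Q) = -⅕*5 = -1)
m(q) = -1 (m(q) = 1/(-1) = -1)
z(p) = -1
√(27780 + z(-62 + 101)) = √(27780 - 1) = √27779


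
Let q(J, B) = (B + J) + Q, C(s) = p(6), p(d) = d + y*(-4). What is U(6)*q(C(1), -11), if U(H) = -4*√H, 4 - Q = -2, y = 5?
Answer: 76*√6 ≈ 186.16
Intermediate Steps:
Q = 6 (Q = 4 - 1*(-2) = 4 + 2 = 6)
p(d) = -20 + d (p(d) = d + 5*(-4) = d - 20 = -20 + d)
C(s) = -14 (C(s) = -20 + 6 = -14)
q(J, B) = 6 + B + J (q(J, B) = (B + J) + 6 = 6 + B + J)
U(6)*q(C(1), -11) = (-4*√6)*(6 - 11 - 14) = -4*√6*(-19) = 76*√6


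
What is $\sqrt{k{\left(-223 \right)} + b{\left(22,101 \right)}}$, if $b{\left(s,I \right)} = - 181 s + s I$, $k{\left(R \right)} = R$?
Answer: $i \sqrt{1983} \approx 44.531 i$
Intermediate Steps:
$b{\left(s,I \right)} = - 181 s + I s$
$\sqrt{k{\left(-223 \right)} + b{\left(22,101 \right)}} = \sqrt{-223 + 22 \left(-181 + 101\right)} = \sqrt{-223 + 22 \left(-80\right)} = \sqrt{-223 - 1760} = \sqrt{-1983} = i \sqrt{1983}$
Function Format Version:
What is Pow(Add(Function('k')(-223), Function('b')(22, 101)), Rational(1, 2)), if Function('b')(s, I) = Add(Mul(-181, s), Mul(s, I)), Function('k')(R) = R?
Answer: Mul(I, Pow(1983, Rational(1, 2))) ≈ Mul(44.531, I)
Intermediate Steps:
Function('b')(s, I) = Add(Mul(-181, s), Mul(I, s))
Pow(Add(Function('k')(-223), Function('b')(22, 101)), Rational(1, 2)) = Pow(Add(-223, Mul(22, Add(-181, 101))), Rational(1, 2)) = Pow(Add(-223, Mul(22, -80)), Rational(1, 2)) = Pow(Add(-223, -1760), Rational(1, 2)) = Pow(-1983, Rational(1, 2)) = Mul(I, Pow(1983, Rational(1, 2)))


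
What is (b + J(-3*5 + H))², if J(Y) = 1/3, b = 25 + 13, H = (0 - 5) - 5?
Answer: 13225/9 ≈ 1469.4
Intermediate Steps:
H = -10 (H = -5 - 5 = -10)
b = 38
J(Y) = ⅓
(b + J(-3*5 + H))² = (38 + ⅓)² = (115/3)² = 13225/9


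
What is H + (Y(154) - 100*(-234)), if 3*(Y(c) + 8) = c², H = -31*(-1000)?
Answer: 186892/3 ≈ 62297.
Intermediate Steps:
H = 31000
Y(c) = -8 + c²/3
H + (Y(154) - 100*(-234)) = 31000 + ((-8 + (⅓)*154²) - 100*(-234)) = 31000 + ((-8 + (⅓)*23716) + 23400) = 31000 + ((-8 + 23716/3) + 23400) = 31000 + (23692/3 + 23400) = 31000 + 93892/3 = 186892/3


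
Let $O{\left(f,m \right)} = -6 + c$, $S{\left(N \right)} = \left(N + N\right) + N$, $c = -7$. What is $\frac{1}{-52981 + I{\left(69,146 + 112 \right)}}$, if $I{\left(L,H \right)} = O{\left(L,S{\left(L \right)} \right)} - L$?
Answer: $- \frac{1}{53063} \approx -1.8846 \cdot 10^{-5}$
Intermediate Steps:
$S{\left(N \right)} = 3 N$ ($S{\left(N \right)} = 2 N + N = 3 N$)
$O{\left(f,m \right)} = -13$ ($O{\left(f,m \right)} = -6 - 7 = -13$)
$I{\left(L,H \right)} = -13 - L$
$\frac{1}{-52981 + I{\left(69,146 + 112 \right)}} = \frac{1}{-52981 - 82} = \frac{1}{-53063} = - \frac{1}{53063}$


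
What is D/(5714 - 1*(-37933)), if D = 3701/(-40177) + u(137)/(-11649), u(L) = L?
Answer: -48617198/20427750690831 ≈ -2.3800e-6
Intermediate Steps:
D = -48617198/468021873 (D = 3701/(-40177) + 137/(-11649) = 3701*(-1/40177) + 137*(-1/11649) = -3701/40177 - 137/11649 = -48617198/468021873 ≈ -0.10388)
D/(5714 - 1*(-37933)) = -48617198/(468021873*(5714 - 1*(-37933))) = -48617198/(468021873*(5714 + 37933)) = -48617198/468021873/43647 = -48617198/468021873*1/43647 = -48617198/20427750690831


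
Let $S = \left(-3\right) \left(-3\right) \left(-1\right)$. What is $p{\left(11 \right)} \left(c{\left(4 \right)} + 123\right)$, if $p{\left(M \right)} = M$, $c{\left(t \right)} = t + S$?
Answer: $1298$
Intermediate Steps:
$S = -9$ ($S = 9 \left(-1\right) = -9$)
$c{\left(t \right)} = -9 + t$ ($c{\left(t \right)} = t - 9 = -9 + t$)
$p{\left(11 \right)} \left(c{\left(4 \right)} + 123\right) = 11 \left(\left(-9 + 4\right) + 123\right) = 11 \left(-5 + 123\right) = 11 \cdot 118 = 1298$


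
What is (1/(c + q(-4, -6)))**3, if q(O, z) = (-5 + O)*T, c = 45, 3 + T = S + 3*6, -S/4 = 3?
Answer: 1/5832 ≈ 0.00017147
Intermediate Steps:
S = -12 (S = -4*3 = -12)
T = 3 (T = -3 + (-12 + 3*6) = -3 + (-12 + 18) = -3 + 6 = 3)
q(O, z) = -15 + 3*O (q(O, z) = (-5 + O)*3 = -15 + 3*O)
(1/(c + q(-4, -6)))**3 = (1/(45 + (-15 + 3*(-4))))**3 = (1/(45 + (-15 - 12)))**3 = (1/(45 - 27))**3 = (1/18)**3 = 1/5832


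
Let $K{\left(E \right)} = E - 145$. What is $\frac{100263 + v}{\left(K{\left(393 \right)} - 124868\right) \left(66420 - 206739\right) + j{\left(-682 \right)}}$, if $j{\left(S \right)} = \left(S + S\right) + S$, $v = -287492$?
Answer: $- \frac{187229}{17486551734} \approx -1.0707 \cdot 10^{-5}$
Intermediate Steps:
$K{\left(E \right)} = -145 + E$ ($K{\left(E \right)} = E - 145 = -145 + E$)
$j{\left(S \right)} = 3 S$ ($j{\left(S \right)} = 2 S + S = 3 S$)
$\frac{100263 + v}{\left(K{\left(393 \right)} - 124868\right) \left(66420 - 206739\right) + j{\left(-682 \right)}} = \frac{100263 - 287492}{\left(\left(-145 + 393\right) - 124868\right) \left(66420 - 206739\right) + 3 \left(-682\right)} = - \frac{187229}{\left(248 - 124868\right) \left(-140319\right) - 2046} = - \frac{187229}{\left(-124620\right) \left(-140319\right) - 2046} = - \frac{187229}{17486553780 - 2046} = - \frac{187229}{17486551734}$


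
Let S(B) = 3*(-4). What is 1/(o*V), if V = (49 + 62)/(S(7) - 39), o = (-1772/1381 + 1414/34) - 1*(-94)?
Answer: -399109/116663997 ≈ -0.0034210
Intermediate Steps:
S(B) = -12
o = 3153081/23477 (o = (-1772*1/1381 + 1414*(1/34)) + 94 = (-1772/1381 + 707/17) + 94 = 946243/23477 + 94 = 3153081/23477 ≈ 134.31)
V = -37/17 (V = (49 + 62)/(-12 - 39) = 111/(-51) = 111*(-1/51) = -37/17 ≈ -2.1765)
1/(o*V) = 1/((3153081/23477)*(-37/17)) = 1/(-116663997/399109) = -399109/116663997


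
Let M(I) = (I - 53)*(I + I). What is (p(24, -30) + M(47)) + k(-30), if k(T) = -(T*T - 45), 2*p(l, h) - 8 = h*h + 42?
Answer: -944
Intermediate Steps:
p(l, h) = 25 + h²/2 (p(l, h) = 4 + (h*h + 42)/2 = 4 + (h² + 42)/2 = 4 + (42 + h²)/2 = 4 + (21 + h²/2) = 25 + h²/2)
k(T) = 45 - T² (k(T) = -(T² - 45) = -(-45 + T²) = 45 - T²)
M(I) = 2*I*(-53 + I) (M(I) = (-53 + I)*(2*I) = 2*I*(-53 + I))
(p(24, -30) + M(47)) + k(-30) = ((25 + (½)*(-30)²) + 2*47*(-53 + 47)) + (45 - 1*(-30)²) = ((25 + (½)*900) + 2*47*(-6)) + (45 - 1*900) = ((25 + 450) - 564) + (45 - 900) = (475 - 564) - 855 = -89 - 855 = -944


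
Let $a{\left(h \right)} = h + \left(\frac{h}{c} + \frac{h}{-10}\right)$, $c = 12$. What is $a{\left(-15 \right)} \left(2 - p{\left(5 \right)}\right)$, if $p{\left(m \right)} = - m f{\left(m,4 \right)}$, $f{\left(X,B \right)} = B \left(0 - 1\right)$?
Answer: $\frac{531}{2} \approx 265.5$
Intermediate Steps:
$f{\left(X,B \right)} = - B$ ($f{\left(X,B \right)} = B \left(-1\right) = - B$)
$p{\left(m \right)} = 4 m$ ($p{\left(m \right)} = - m \left(\left(-1\right) 4\right) = - m \left(-4\right) = 4 m$)
$a{\left(h \right)} = \frac{59 h}{60}$ ($a{\left(h \right)} = h + \left(\frac{h}{12} + \frac{h}{-10}\right) = h + \left(h \frac{1}{12} + h \left(- \frac{1}{10}\right)\right) = h + \left(\frac{h}{12} - \frac{h}{10}\right) = h - \frac{h}{60} = \frac{59 h}{60}$)
$a{\left(-15 \right)} \left(2 - p{\left(5 \right)}\right) = \frac{59}{60} \left(-15\right) \left(2 - 4 \cdot 5\right) = - \frac{59 \left(2 - 20\right)}{4} = \left(- \frac{59}{4}\right) \left(-18\right) = \frac{531}{2}$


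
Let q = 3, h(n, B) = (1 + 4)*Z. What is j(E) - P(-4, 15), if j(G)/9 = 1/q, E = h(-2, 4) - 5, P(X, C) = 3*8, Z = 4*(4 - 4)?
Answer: -21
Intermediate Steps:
Z = 0 (Z = 4*0 = 0)
h(n, B) = 0 (h(n, B) = (1 + 4)*0 = 5*0 = 0)
P(X, C) = 24
E = -5 (E = 0 - 5 = -5)
j(G) = 3 (j(G) = 9/3 = 9*(1/3) = 3)
j(E) - P(-4, 15) = 3 - 1*24 = 3 - 24 = -21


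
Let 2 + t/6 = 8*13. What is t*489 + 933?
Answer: 300201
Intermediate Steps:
t = 612 (t = -12 + 6*(8*13) = -12 + 6*104 = -12 + 624 = 612)
t*489 + 933 = 612*489 + 933 = 299268 + 933 = 300201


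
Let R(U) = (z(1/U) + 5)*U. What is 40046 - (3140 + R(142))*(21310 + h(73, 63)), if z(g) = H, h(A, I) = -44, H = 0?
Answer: -81834054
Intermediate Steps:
z(g) = 0
R(U) = 5*U (R(U) = (0 + 5)*U = 5*U)
40046 - (3140 + R(142))*(21310 + h(73, 63)) = 40046 - (3140 + 5*142)*(21310 - 44) = 40046 - (3140 + 710)*21266 = 40046 - 3850*21266 = 40046 - 1*81874100 = 40046 - 81874100 = -81834054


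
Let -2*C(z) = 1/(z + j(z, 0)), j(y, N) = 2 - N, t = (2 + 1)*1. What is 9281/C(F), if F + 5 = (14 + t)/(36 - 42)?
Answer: 324835/3 ≈ 1.0828e+5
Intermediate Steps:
t = 3 (t = 3*1 = 3)
F = -47/6 (F = -5 + (14 + 3)/(36 - 42) = -5 + 17/(-6) = -5 + 17*(-1/6) = -5 - 17/6 = -47/6 ≈ -7.8333)
C(z) = -1/(2*(2 + z)) (C(z) = -1/(2*(z + (2 - 1*0))) = -1/(2*(z + (2 + 0))) = -1/(2*(z + 2)) = -1/(2*(2 + z)))
9281/C(F) = 9281/((-1/(4 + 2*(-47/6)))) = 9281/((-1/(4 - 47/3))) = 9281/((-1/(-35/3))) = 9281/((-1*(-3/35))) = 9281/(3/35) = 9281*(35/3) = 324835/3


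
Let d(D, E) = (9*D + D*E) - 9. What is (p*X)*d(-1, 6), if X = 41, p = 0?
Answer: 0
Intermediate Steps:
d(D, E) = -9 + 9*D + D*E
(p*X)*d(-1, 6) = (0*41)*(-9 + 9*(-1) - 1*6) = 0*(-9 - 9 - 6) = 0*(-24) = 0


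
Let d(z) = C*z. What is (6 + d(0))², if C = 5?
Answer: 36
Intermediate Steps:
d(z) = 5*z
(6 + d(0))² = (6 + 5*0)² = (6 + 0)² = 6² = 36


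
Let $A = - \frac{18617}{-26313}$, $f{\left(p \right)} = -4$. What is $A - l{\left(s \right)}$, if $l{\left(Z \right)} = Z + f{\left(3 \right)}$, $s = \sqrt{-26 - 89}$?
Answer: $\frac{123869}{26313} - i \sqrt{115} \approx 4.7075 - 10.724 i$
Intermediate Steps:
$s = i \sqrt{115}$ ($s = \sqrt{-115} = i \sqrt{115} \approx 10.724 i$)
$l{\left(Z \right)} = -4 + Z$ ($l{\left(Z \right)} = Z - 4 = -4 + Z$)
$A = \frac{18617}{26313}$ ($A = \left(-18617\right) \left(- \frac{1}{26313}\right) = \frac{18617}{26313} \approx 0.70752$)
$A - l{\left(s \right)} = \frac{18617}{26313} - \left(-4 + i \sqrt{115}\right) = \frac{18617}{26313} + \left(4 - i \sqrt{115}\right) = \frac{123869}{26313} - i \sqrt{115}$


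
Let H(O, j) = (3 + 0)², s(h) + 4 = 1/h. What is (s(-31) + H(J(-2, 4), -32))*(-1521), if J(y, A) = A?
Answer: -234234/31 ≈ -7555.9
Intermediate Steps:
s(h) = -4 + 1/h
H(O, j) = 9 (H(O, j) = 3² = 9)
(s(-31) + H(J(-2, 4), -32))*(-1521) = ((-4 + 1/(-31)) + 9)*(-1521) = ((-4 - 1/31) + 9)*(-1521) = (-125/31 + 9)*(-1521) = (154/31)*(-1521) = -234234/31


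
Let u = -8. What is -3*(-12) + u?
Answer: 28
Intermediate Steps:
-3*(-12) + u = -3*(-12) - 8 = 36 - 8 = 28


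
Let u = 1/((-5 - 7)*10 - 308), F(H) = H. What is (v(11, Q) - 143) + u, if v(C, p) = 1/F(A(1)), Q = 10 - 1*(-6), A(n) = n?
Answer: -60777/428 ≈ -142.00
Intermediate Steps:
u = -1/428 (u = 1/(-12*10 - 308) = 1/(-120 - 308) = 1/(-428) = -1/428 ≈ -0.0023364)
Q = 16 (Q = 10 + 6 = 16)
v(C, p) = 1 (v(C, p) = 1/1 = 1)
(v(11, Q) - 143) + u = (1 - 143) - 1/428 = -142 - 1/428 = -60777/428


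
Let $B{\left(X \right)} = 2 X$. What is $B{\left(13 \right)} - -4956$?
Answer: $4982$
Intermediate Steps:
$B{\left(13 \right)} - -4956 = 2 \cdot 13 - -4956 = 26 + 4956 = 4982$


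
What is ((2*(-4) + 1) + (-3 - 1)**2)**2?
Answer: 81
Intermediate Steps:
((2*(-4) + 1) + (-3 - 1)**2)**2 = ((-8 + 1) + (-4)**2)**2 = (-7 + 16)**2 = 9**2 = 81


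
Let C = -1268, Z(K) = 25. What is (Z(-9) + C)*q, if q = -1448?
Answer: 1799864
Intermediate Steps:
(Z(-9) + C)*q = (25 - 1268)*(-1448) = -1243*(-1448) = 1799864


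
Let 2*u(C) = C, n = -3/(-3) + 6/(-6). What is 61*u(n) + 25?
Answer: 25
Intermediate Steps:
n = 0 (n = -3*(-1/3) + 6*(-1/6) = 1 - 1 = 0)
u(C) = C/2
61*u(n) + 25 = 61*((1/2)*0) + 25 = 61*0 + 25 = 0 + 25 = 25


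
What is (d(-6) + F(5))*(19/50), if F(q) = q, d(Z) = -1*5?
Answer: 0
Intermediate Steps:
d(Z) = -5
(d(-6) + F(5))*(19/50) = (-5 + 5)*(19/50) = 0*(19*(1/50)) = 0*(19/50) = 0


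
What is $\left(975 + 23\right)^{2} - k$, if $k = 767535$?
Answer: $228469$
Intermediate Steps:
$\left(975 + 23\right)^{2} - k = \left(975 + 23\right)^{2} - 767535 = 998^{2} - 767535 = 996004 - 767535 = 228469$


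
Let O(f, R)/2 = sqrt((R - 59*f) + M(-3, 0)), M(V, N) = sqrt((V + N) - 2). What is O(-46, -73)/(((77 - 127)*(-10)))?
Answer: sqrt(2641 + I*sqrt(5))/250 ≈ 0.20556 + 8.7022e-5*I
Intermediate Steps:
M(V, N) = sqrt(-2 + N + V) (M(V, N) = sqrt((N + V) - 2) = sqrt(-2 + N + V))
O(f, R) = 2*sqrt(R - 59*f + I*sqrt(5)) (O(f, R) = 2*sqrt((R - 59*f) + sqrt(-2 + 0 - 3)) = 2*sqrt((R - 59*f) + sqrt(-5)) = 2*sqrt((R - 59*f) + I*sqrt(5)) = 2*sqrt(R - 59*f + I*sqrt(5)))
O(-46, -73)/(((77 - 127)*(-10))) = (2*sqrt(-73 - 59*(-46) + I*sqrt(5)))/(((77 - 127)*(-10))) = (2*sqrt(-73 + 2714 + I*sqrt(5)))/((-50*(-10))) = (2*sqrt(2641 + I*sqrt(5)))/500 = (2*sqrt(2641 + I*sqrt(5)))*(1/500) = sqrt(2641 + I*sqrt(5))/250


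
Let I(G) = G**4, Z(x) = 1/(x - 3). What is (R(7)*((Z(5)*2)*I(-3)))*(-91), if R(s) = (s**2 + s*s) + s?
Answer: -773955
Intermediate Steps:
Z(x) = 1/(-3 + x)
R(s) = s + 2*s**2 (R(s) = (s**2 + s**2) + s = 2*s**2 + s = s + 2*s**2)
(R(7)*((Z(5)*2)*I(-3)))*(-91) = ((7*(1 + 2*7))*((2/(-3 + 5))*(-3)**4))*(-91) = ((7*(1 + 14))*((2/2)*81))*(-91) = ((7*15)*(((1/2)*2)*81))*(-91) = (105*(1*81))*(-91) = (105*81)*(-91) = 8505*(-91) = -773955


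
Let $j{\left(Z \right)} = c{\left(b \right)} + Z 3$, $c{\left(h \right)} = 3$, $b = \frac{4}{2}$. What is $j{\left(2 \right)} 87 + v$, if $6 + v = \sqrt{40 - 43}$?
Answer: $777 + i \sqrt{3} \approx 777.0 + 1.732 i$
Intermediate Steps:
$b = 2$ ($b = 4 \cdot \frac{1}{2} = 2$)
$j{\left(Z \right)} = 3 + 3 Z$ ($j{\left(Z \right)} = 3 + Z 3 = 3 + 3 Z$)
$v = -6 + i \sqrt{3}$ ($v = -6 + \sqrt{40 - 43} = -6 + \sqrt{-3} = -6 + i \sqrt{3} \approx -6.0 + 1.732 i$)
$j{\left(2 \right)} 87 + v = \left(3 + 3 \cdot 2\right) 87 - \left(6 - i \sqrt{3}\right) = \left(3 + 6\right) 87 - \left(6 - i \sqrt{3}\right) = 9 \cdot 87 - \left(6 - i \sqrt{3}\right) = 783 - \left(6 - i \sqrt{3}\right) = 777 + i \sqrt{3}$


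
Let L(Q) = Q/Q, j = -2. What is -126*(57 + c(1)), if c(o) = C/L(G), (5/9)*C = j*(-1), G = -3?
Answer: -38178/5 ≈ -7635.6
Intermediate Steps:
L(Q) = 1
C = 18/5 (C = 9*(-2*(-1))/5 = (9/5)*2 = 18/5 ≈ 3.6000)
c(o) = 18/5 (c(o) = (18/5)/1 = (18/5)*1 = 18/5)
-126*(57 + c(1)) = -126*(57 + 18/5) = -126*303/5 = -38178/5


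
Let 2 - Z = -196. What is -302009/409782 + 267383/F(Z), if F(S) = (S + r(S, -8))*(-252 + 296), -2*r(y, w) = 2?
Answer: 53475463247/1775995188 ≈ 30.110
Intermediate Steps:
Z = 198 (Z = 2 - 1*(-196) = 2 + 196 = 198)
r(y, w) = -1 (r(y, w) = -½*2 = -1)
F(S) = -44 + 44*S (F(S) = (S - 1)*(-252 + 296) = (-1 + S)*44 = -44 + 44*S)
-302009/409782 + 267383/F(Z) = -302009/409782 + 267383/(-44 + 44*198) = -302009*1/409782 + 267383/(-44 + 8712) = -302009/409782 + 267383/8668 = 53475463247/1775995188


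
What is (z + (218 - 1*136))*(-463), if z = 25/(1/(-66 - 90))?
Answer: 1767734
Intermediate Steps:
z = -3900 (z = 25/(1/(-156)) = 25/(-1/156) = 25*(-156) = -3900)
(z + (218 - 1*136))*(-463) = (-3900 + (218 - 1*136))*(-463) = (-3900 + (218 - 136))*(-463) = (-3900 + 82)*(-463) = -3818*(-463) = 1767734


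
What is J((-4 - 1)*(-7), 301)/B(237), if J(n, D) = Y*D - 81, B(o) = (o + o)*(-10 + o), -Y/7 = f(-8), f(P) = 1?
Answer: -1094/53799 ≈ -0.020335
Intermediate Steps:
Y = -7 (Y = -7*1 = -7)
B(o) = 2*o*(-10 + o) (B(o) = (2*o)*(-10 + o) = 2*o*(-10 + o))
J(n, D) = -81 - 7*D (J(n, D) = -7*D - 81 = -81 - 7*D)
J((-4 - 1)*(-7), 301)/B(237) = (-81 - 7*301)/((2*237*(-10 + 237))) = (-81 - 2107)/((2*237*227)) = -2188/107598 = -2188*1/107598 = -1094/53799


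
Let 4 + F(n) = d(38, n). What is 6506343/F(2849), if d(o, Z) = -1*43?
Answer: -6506343/47 ≈ -1.3843e+5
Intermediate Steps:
d(o, Z) = -43
F(n) = -47 (F(n) = -4 - 43 = -47)
6506343/F(2849) = 6506343/(-47) = 6506343*(-1/47) = -6506343/47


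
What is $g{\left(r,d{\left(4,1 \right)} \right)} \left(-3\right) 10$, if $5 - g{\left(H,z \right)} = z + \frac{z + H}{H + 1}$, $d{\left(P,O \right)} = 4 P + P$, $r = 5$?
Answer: $575$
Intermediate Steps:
$d{\left(P,O \right)} = 5 P$
$g{\left(H,z \right)} = 5 - z - \frac{H + z}{1 + H}$ ($g{\left(H,z \right)} = 5 - \left(z + \frac{z + H}{H + 1}\right) = 5 - \left(z + \frac{H + z}{1 + H}\right) = 5 - z - \frac{H + z}{1 + H}$)
$g{\left(r,d{\left(4,1 \right)} \right)} \left(-3\right) 10 = \frac{5 - 2 \cdot 5 \cdot 4 + 4 \cdot 5 - 5 \cdot 5 \cdot 4}{1 + 5} \left(-3\right) 10 = \frac{5 - 40 + 20 - 5 \cdot 20}{6} \left(-3\right) 10 = \frac{5 - 40 + 20 - 100}{6} \left(-3\right) 10 = \frac{1}{6} \left(-115\right) \left(-3\right) 10 = \left(- \frac{115}{6}\right) \left(-3\right) 10 = \frac{115}{2} \cdot 10 = 575$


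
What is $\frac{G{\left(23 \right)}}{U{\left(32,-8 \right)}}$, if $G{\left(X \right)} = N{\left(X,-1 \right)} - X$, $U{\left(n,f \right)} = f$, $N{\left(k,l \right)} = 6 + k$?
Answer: $- \frac{3}{4} \approx -0.75$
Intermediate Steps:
$G{\left(X \right)} = 6$ ($G{\left(X \right)} = \left(6 + X\right) - X = 6$)
$\frac{G{\left(23 \right)}}{U{\left(32,-8 \right)}} = \frac{6}{-8} = 6 \left(- \frac{1}{8}\right) = - \frac{3}{4}$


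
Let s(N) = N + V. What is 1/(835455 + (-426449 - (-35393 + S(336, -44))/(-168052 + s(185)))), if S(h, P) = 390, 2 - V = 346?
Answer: 168211/68799273263 ≈ 2.4450e-6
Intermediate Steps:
V = -344 (V = 2 - 1*346 = 2 - 346 = -344)
s(N) = -344 + N (s(N) = N - 344 = -344 + N)
1/(835455 + (-426449 - (-35393 + S(336, -44))/(-168052 + s(185)))) = 1/(835455 + (-426449 - (-35393 + 390)/(-168052 + (-344 + 185)))) = 1/(835455 + (-426449 - (-35003)/(-168052 - 159))) = 1/(835455 + (-426449 - (-35003)/(-168211))) = 1/(835455 + (-426449 - (-35003)*(-1)/168211)) = 1/(835455 + (-426449 - 1*35003/168211)) = 1/(835455 + (-426449 - 35003/168211)) = 1/(835455 - 71733447742/168211) = 1/(68799273263/168211) = 168211/68799273263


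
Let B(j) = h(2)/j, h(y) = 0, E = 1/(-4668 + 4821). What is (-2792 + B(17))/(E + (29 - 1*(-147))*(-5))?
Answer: 427176/134639 ≈ 3.1728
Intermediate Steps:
E = 1/153 ≈ 0.0065359
B(j) = 0 (B(j) = 0/j = 0)
(-2792 + B(17))/(E + (29 - 1*(-147))*(-5)) = (-2792 + 0)/(1/153 + (29 - 1*(-147))*(-5)) = -2792/(1/153 + (29 + 147)*(-5)) = -2792/(1/153 + 176*(-5)) = -2792/(1/153 - 880) = -2792/(-134639/153) = -2792*(-153/134639) = 427176/134639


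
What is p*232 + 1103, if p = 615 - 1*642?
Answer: -5161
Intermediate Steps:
p = -27 (p = 615 - 642 = -27)
p*232 + 1103 = -27*232 + 1103 = -6264 + 1103 = -5161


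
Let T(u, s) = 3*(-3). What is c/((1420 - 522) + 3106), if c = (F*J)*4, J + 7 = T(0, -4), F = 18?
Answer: -288/1001 ≈ -0.28771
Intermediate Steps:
T(u, s) = -9
J = -16 (J = -7 - 9 = -16)
c = -1152 (c = (18*(-16))*4 = -288*4 = -1152)
c/((1420 - 522) + 3106) = -1152/((1420 - 522) + 3106) = -1152/(898 + 3106) = -1152/4004 = -1152*1/4004 = -288/1001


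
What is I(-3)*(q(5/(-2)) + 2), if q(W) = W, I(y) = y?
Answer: 3/2 ≈ 1.5000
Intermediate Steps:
I(-3)*(q(5/(-2)) + 2) = -3*(5/(-2) + 2) = -3*(5*(-½) + 2) = -3*(-5/2 + 2) = -3*(-½) = 3/2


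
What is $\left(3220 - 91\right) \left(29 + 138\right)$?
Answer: $522543$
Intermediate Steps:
$\left(3220 - 91\right) \left(29 + 138\right) = \left(3220 - 91\right) 167 = 3129 \cdot 167 = 522543$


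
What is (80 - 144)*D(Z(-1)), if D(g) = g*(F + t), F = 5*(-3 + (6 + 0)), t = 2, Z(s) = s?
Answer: 1088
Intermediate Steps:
F = 15 (F = 5*(-3 + 6) = 5*3 = 15)
D(g) = 17*g (D(g) = g*(15 + 2) = g*17 = 17*g)
(80 - 144)*D(Z(-1)) = (80 - 144)*(17*(-1)) = -64*(-17) = 1088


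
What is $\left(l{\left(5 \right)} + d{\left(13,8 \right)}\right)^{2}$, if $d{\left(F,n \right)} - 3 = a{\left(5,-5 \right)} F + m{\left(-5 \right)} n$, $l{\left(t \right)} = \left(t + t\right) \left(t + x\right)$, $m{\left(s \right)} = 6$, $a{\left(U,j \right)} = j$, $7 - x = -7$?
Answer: $30976$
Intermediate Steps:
$x = 14$ ($x = 7 - -7 = 7 + 7 = 14$)
$l{\left(t \right)} = 2 t \left(14 + t\right)$ ($l{\left(t \right)} = \left(t + t\right) \left(t + 14\right) = 2 t \left(14 + t\right)$)
$d{\left(F,n \right)} = 3 - 5 F + 6 n$ ($d{\left(F,n \right)} = 3 - \left(- 6 n + 5 F\right) = 3 - 5 F + 6 n$)
$\left(l{\left(5 \right)} + d{\left(13,8 \right)}\right)^{2} = \left(2 \cdot 5 \left(14 + 5\right) + \left(3 - 65 + 6 \cdot 8\right)\right)^{2} = \left(2 \cdot 5 \cdot 19 + \left(3 - 65 + 48\right)\right)^{2} = \left(190 - 14\right)^{2} = 176^{2} = 30976$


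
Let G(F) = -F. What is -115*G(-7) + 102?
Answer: -703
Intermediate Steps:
-115*G(-7) + 102 = -(-115)*(-7) + 102 = -115*7 + 102 = -805 + 102 = -703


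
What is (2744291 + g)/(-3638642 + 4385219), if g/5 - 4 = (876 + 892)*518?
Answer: 7323431/746577 ≈ 9.8093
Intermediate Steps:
g = 4579140 (g = 20 + 5*((876 + 892)*518) = 20 + 5*(1768*518) = 20 + 5*915824 = 20 + 4579120 = 4579140)
(2744291 + g)/(-3638642 + 4385219) = (2744291 + 4579140)/(-3638642 + 4385219) = 7323431/746577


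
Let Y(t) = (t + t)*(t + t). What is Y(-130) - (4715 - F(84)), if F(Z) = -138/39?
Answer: 817459/13 ≈ 62881.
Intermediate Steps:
F(Z) = -46/13 (F(Z) = -138*1/39 = -46/13)
Y(t) = 4*t**2 (Y(t) = (2*t)*(2*t) = 4*t**2)
Y(-130) - (4715 - F(84)) = 4*(-130)**2 - (4715 - 1*(-46/13)) = 4*16900 - (4715 + 46/13) = 67600 - 1*61341/13 = 67600 - 61341/13 = 817459/13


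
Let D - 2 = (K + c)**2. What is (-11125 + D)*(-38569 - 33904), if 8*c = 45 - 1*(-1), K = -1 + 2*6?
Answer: 12572543567/16 ≈ 7.8578e+8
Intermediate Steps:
K = 11 (K = -1 + 12 = 11)
c = 23/4 (c = (45 - 1*(-1))/8 = (45 + 1)/8 = (1/8)*46 = 23/4 ≈ 5.7500)
D = 4521/16 (D = 2 + (11 + 23/4)**2 = 2 + (67/4)**2 = 2 + 4489/16 = 4521/16 ≈ 282.56)
(-11125 + D)*(-38569 - 33904) = (-11125 + 4521/16)*(-38569 - 33904) = -173479/16*(-72473) = 12572543567/16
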